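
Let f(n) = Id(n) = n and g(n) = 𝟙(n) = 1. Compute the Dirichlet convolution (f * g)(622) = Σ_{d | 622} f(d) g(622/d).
(Id * 𝟙)(622) = 936

Divisors of 622: [1, 2, 311, 622]. For each d | 622:
  d = 1: Id(1) · 𝟙(622/1) = 1 · 1 = 1
  d = 2: Id(2) · 𝟙(622/2) = 2 · 1 = 2
  d = 311: Id(311) · 𝟙(622/311) = 311 · 1 = 311
  d = 622: Id(622) · 𝟙(622/622) = 622 · 1 = 622
Summing: (Id * 𝟙)(622) = 1 + 2 + 311 + 622 = 936.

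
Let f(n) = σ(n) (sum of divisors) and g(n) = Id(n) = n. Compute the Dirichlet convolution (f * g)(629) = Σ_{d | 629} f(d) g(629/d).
(σ * Id)(629) = 2625

Divisors of 629: [1, 17, 37, 629]. For each d | 629:
  d = 1: σ(1) · Id(629/1) = 1 · 629 = 629
  d = 17: σ(17) · Id(629/17) = 18 · 37 = 666
  d = 37: σ(37) · Id(629/37) = 38 · 17 = 646
  d = 629: σ(629) · Id(629/629) = 684 · 1 = 684
Summing: (σ * Id)(629) = 629 + 666 + 646 + 684 = 2625.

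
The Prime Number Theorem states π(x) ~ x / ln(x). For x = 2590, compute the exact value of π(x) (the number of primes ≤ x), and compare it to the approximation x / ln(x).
π(2590) = 376;  x/ln(x) ≈ 329.54;  relative error ≈ 12.36%.

Directly count primes up to 2590: π(2590) = 376. The PNT approximation gives 2590/ln(2590) ≈ 2590/7.85941 ≈ 329.54. Relative error (π(x) − x/ln(x)) / π(x) ≈ 12.36%; the approximation is known to undercount slightly (Li(x) is a better estimate).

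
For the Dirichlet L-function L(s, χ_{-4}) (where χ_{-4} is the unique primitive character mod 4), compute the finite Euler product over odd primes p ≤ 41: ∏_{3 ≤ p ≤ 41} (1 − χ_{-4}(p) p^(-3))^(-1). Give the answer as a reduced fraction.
∏ = 317583502136600214370347226405/327754858760764671044087709696

The odd primes p ≤ 41 are [3, 5, 7, 11, 13, 17, 19, 23, 29, 31, 37, 41]. For each, χ(p) = 1 if p ≡ 1 mod 4, χ(p) = −1 if p ≡ 3 mod 4. Taking (1 − χ(p)/p^3)^(-1) = p^3/(p^3 − χ(p)): (1 − (-1)/3^3)^(-1) · (1 − (1)/5^3)^(-1) · (1 − (-1)/7^3)^(-1) · (1 − (-1)/11^3)^(-1) · (1 − (1)/13^3)^(-1) · (1 − (1)/17^3)^(-1) · (1 − (-1)/19^3)^(-1) · (1 − (-1)/23^3)^(-1) · (1 − (1)/29^3)^(-1) · (1 − (-1)/31^3)^(-1) · (1 − (1)/37^3)^(-1) · (1 − (1)/41^3)^(-1) = 317583502136600214370347226405/327754858760764671044087709696.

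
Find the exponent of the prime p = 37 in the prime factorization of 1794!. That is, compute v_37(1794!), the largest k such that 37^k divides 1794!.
v_37(1794!) = 49

Legendre's formula: v_p(n!) = Σ_{k ≥ 1} ⌊n / p^k⌋. For p = 37, n = 1794, the terms are:
  ⌊1794/37^1⌋ = ⌊1794/37⌋ = 48
  ⌊1794/37^2⌋ = ⌊1794/1369⌋ = 1
(the next term ⌊1794/37^3⌋ = 0, terminating the sum). Summing: v_37(1794!) = 48 + 1 = 49.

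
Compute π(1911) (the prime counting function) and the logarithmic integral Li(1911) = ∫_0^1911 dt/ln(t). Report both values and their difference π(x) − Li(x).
π(1911) = 292;  Li(1911) ≈ 303.07;  π(x) − Li(x) ≈ -11.07.

Direct count of primes ≤ 1911 gives π(1911) = 292. Numerical evaluation of the logarithmic integral gives Li(1911) ≈ 303.07. The difference π(x) − Li(x) ≈ -11.07 is typically negative for small/moderate x (Li(x) overestimates), though Littlewood's theorem shows this sign changes infinitely often.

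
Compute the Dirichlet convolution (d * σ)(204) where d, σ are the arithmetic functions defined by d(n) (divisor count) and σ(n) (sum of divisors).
(d * σ)(204) = 1920

Divisors of 204: [1, 2, 3, 4, 6, 12, 17, 34, 51, 68, 102, 204]. For each d | 204:
  d = 1: d(1) · σ(204/1) = 1 · 504 = 504
  d = 2: d(2) · σ(204/2) = 2 · 216 = 432
  d = 3: d(3) · σ(204/3) = 2 · 126 = 252
  d = 4: d(4) · σ(204/4) = 3 · 72 = 216
  d = 6: d(6) · σ(204/6) = 4 · 54 = 216
  d = 12: d(12) · σ(204/12) = 6 · 18 = 108
  d = 17: d(17) · σ(204/17) = 2 · 28 = 56
  d = 34: d(34) · σ(204/34) = 4 · 12 = 48
  d = 51: d(51) · σ(204/51) = 4 · 7 = 28
  d = 68: d(68) · σ(204/68) = 6 · 4 = 24
  d = 102: d(102) · σ(204/102) = 8 · 3 = 24
  d = 204: d(204) · σ(204/204) = 12 · 1 = 12
Summing: (d * σ)(204) = 504 + 432 + 252 + 216 + 216 + 108 + 56 + 48 + 28 + 24 + 24 + 12 = 1920.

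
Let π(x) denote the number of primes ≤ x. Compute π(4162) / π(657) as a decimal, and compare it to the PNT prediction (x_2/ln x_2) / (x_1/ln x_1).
π(4162)/π(657) = 573/119 ≈ 4.8151;  PNT prediction ≈ 4.9316.

π(657) = 119 and π(4162) = 573, so π(4162)/π(657) ≈ 4.8151. The PNT-predicted ratio is (4162/ln(4162)) / (657/ln(657)) ≈ 4.9316. The two agree to within a few percent, as expected.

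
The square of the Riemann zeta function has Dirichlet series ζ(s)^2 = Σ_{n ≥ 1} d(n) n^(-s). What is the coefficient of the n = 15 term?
d(15) = 4

ζ(s)^2 = (Σ 1/m^s)(Σ 1/k^s). The coefficient of 1/n^s in the product is the number of ordered pairs (m, k) with mk = n, which equals d(n). For n = 15, divisors are [1, 3, 5, 15], so d(15) = 4.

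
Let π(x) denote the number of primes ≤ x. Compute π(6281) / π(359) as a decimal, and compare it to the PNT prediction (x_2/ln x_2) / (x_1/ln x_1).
π(6281)/π(359) = 817/72 ≈ 11.3472;  PNT prediction ≈ 11.7702.

π(359) = 72 and π(6281) = 817, so π(6281)/π(359) ≈ 11.3472. The PNT-predicted ratio is (6281/ln(6281)) / (359/ln(359)) ≈ 11.7702. The two agree to within a few percent, as expected.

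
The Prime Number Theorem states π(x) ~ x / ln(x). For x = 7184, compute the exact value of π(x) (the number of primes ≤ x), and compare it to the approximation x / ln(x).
π(7184) = 917;  x/ln(x) ≈ 809.04;  relative error ≈ 11.77%.

Directly count primes up to 7184: π(7184) = 917. The PNT approximation gives 7184/ln(7184) ≈ 7184/8.87961 ≈ 809.04. Relative error (π(x) − x/ln(x)) / π(x) ≈ 11.77%; the approximation is known to undercount slightly (Li(x) is a better estimate).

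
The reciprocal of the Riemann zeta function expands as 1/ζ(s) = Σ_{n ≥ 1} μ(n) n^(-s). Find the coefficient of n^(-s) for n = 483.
μ(483) = -1

Factor n = 483 = 3 · 7 · 23. μ(n) = 0 if any exponent ≥ 2 (not squarefree); otherwise μ(n) = (−1)^{ω(n)} where ω(n) is the number of distinct prime factors. Applying: μ(483) = -1.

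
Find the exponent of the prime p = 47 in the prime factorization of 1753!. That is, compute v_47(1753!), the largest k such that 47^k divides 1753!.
v_47(1753!) = 37

Legendre's formula: v_p(n!) = Σ_{k ≥ 1} ⌊n / p^k⌋. For p = 47, n = 1753, the terms are:
  ⌊1753/47^1⌋ = ⌊1753/47⌋ = 37
(the next term ⌊1753/47^2⌋ = 0, terminating the sum). Summing: v_47(1753!) = 37 = 37.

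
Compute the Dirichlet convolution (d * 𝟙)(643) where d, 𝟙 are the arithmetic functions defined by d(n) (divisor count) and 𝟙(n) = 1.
(d * 𝟙)(643) = 3

Divisors of 643: [1, 643]. For each d | 643:
  d = 1: d(1) · 𝟙(643/1) = 1 · 1 = 1
  d = 643: d(643) · 𝟙(643/643) = 2 · 1 = 2
Summing: (d * 𝟙)(643) = 1 + 2 = 3.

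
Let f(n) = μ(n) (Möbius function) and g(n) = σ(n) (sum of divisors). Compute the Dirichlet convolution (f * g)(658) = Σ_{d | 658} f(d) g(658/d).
(μ * σ)(658) = 658

Divisors of 658: [1, 2, 7, 14, 47, 94, 329, 658]. For each d | 658:
  d = 1: μ(1) · σ(658/1) = 1 · 1152 = 1152
  d = 2: μ(2) · σ(658/2) = -1 · 384 = -384
  d = 7: μ(7) · σ(658/7) = -1 · 144 = -144
  d = 14: μ(14) · σ(658/14) = 1 · 48 = 48
  d = 47: μ(47) · σ(658/47) = -1 · 24 = -24
  d = 94: μ(94) · σ(658/94) = 1 · 8 = 8
  d = 329: μ(329) · σ(658/329) = 1 · 3 = 3
  d = 658: μ(658) · σ(658/658) = -1 · 1 = -1
Summing: (μ * σ)(658) = 1152 + -384 + -144 + 48 + -24 + 8 + 3 + -1 = 658.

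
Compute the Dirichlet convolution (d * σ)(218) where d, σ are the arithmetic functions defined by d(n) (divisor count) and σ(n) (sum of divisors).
(d * σ)(218) = 560

Divisors of 218: [1, 2, 109, 218]. For each d | 218:
  d = 1: d(1) · σ(218/1) = 1 · 330 = 330
  d = 2: d(2) · σ(218/2) = 2 · 110 = 220
  d = 109: d(109) · σ(218/109) = 2 · 3 = 6
  d = 218: d(218) · σ(218/218) = 4 · 1 = 4
Summing: (d * σ)(218) = 330 + 220 + 6 + 4 = 560.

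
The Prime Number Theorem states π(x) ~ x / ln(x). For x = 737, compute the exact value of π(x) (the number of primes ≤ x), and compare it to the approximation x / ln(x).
π(737) = 130;  x/ln(x) ≈ 111.62;  relative error ≈ 14.14%.

Directly count primes up to 737: π(737) = 130. The PNT approximation gives 737/ln(737) ≈ 737/6.60259 ≈ 111.62. Relative error (π(x) − x/ln(x)) / π(x) ≈ 14.14%; the approximation is known to undercount slightly (Li(x) is a better estimate).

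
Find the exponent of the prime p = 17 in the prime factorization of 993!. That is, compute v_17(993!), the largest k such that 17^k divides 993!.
v_17(993!) = 61

Legendre's formula: v_p(n!) = Σ_{k ≥ 1} ⌊n / p^k⌋. For p = 17, n = 993, the terms are:
  ⌊993/17^1⌋ = ⌊993/17⌋ = 58
  ⌊993/17^2⌋ = ⌊993/289⌋ = 3
(the next term ⌊993/17^3⌋ = 0, terminating the sum). Summing: v_17(993!) = 58 + 3 = 61.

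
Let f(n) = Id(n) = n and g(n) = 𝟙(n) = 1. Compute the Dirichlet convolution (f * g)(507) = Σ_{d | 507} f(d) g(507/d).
(Id * 𝟙)(507) = 732

Divisors of 507: [1, 3, 13, 39, 169, 507]. For each d | 507:
  d = 1: Id(1) · 𝟙(507/1) = 1 · 1 = 1
  d = 3: Id(3) · 𝟙(507/3) = 3 · 1 = 3
  d = 13: Id(13) · 𝟙(507/13) = 13 · 1 = 13
  d = 39: Id(39) · 𝟙(507/39) = 39 · 1 = 39
  d = 169: Id(169) · 𝟙(507/169) = 169 · 1 = 169
  d = 507: Id(507) · 𝟙(507/507) = 507 · 1 = 507
Summing: (Id * 𝟙)(507) = 1 + 3 + 13 + 39 + 169 + 507 = 732.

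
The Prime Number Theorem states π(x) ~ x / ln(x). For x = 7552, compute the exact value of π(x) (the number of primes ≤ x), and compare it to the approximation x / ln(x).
π(7552) = 958;  x/ln(x) ≈ 845.73;  relative error ≈ 11.72%.

Directly count primes up to 7552: π(7552) = 958. The PNT approximation gives 7552/ln(7552) ≈ 7552/8.92957 ≈ 845.73. Relative error (π(x) − x/ln(x)) / π(x) ≈ 11.72%; the approximation is known to undercount slightly (Li(x) is a better estimate).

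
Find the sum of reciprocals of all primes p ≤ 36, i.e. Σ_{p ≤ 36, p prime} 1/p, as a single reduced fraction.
Σ 1/p = 314016924901/200560490130

π(36) = 11, so the primes ≤ 36 are [2, 3, 5, 7, 11, 13, 17, 19, 23, 29, 31]. Summing 1/p over these primes: 314016924901/200560490130 ≈ 1.5657. Mertens estimate ln ln(36) + 0.2615 ≈ 1.5378.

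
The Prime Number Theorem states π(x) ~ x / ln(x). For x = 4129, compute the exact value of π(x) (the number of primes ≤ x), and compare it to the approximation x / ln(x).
π(4129) = 568;  x/ln(x) ≈ 495.93;  relative error ≈ 12.69%.

Directly count primes up to 4129: π(4129) = 568. The PNT approximation gives 4129/ln(4129) ≈ 4129/8.32579 ≈ 495.93. Relative error (π(x) − x/ln(x)) / π(x) ≈ 12.69%; the approximation is known to undercount slightly (Li(x) is a better estimate).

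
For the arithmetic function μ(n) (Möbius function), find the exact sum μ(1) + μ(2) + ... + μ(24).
Σ_{n ≤ 24} μ(n) = -2

Compute μ(n) for each 1 ≤ n ≤ 24: μ(1) = 1, μ(2) = -1, μ(3) = -1, μ(4) = 0, μ(5) = -1, μ(6) = 1, μ(7) = -1, μ(8) = 0, μ(9) = 0, μ(10) = 1, μ(11) = -1, μ(12) = 0, μ(13) = -1, μ(14) = 1, μ(15) = 1, μ(16) = 0, μ(17) = -1, μ(18) = 0, μ(19) = -1, μ(20) = 0, μ(21) = 1, μ(22) = 1, μ(23) = -1, μ(24) = 0. Summing all 24 values: -2. (Mertens function M(x) = Σ_{n ≤ x} μ(n); on average M(x) should be small (PNT ⟺ M(x) = o(x)).)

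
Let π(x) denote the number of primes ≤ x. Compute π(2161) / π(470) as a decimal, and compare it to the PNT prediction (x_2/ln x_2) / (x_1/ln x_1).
π(2161)/π(470) = 326/91 ≈ 3.5824;  PNT prediction ≈ 3.6843.

π(470) = 91 and π(2161) = 326, so π(2161)/π(470) ≈ 3.5824. The PNT-predicted ratio is (2161/ln(2161)) / (470/ln(470)) ≈ 3.6843. The two agree to within a few percent, as expected.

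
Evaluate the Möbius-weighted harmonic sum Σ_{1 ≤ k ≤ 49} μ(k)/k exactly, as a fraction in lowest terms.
Σ μ(k)/k = -12611493192339623/614889782588491410

Values of μ(k) for 1 ≤ k ≤ 49: μ(1) = 1, μ(2) = -1, μ(3) = -1, μ(5) = -1, μ(6) = 1, μ(7) = -1, μ(10) = 1, μ(11) = -1, μ(13) = -1, μ(14) = 1, μ(15) = 1, μ(17) = -1, μ(19) = -1, μ(21) = 1, μ(22) = 1, μ(23) = -1, μ(26) = 1, μ(29) = -1, μ(30) = -1, μ(31) = -1, μ(33) = 1, μ(34) = 1, μ(35) = 1, μ(37) = -1, μ(38) = 1, μ(39) = 1, μ(41) = -1, μ(42) = -1, μ(43) = -1, μ(46) = 1, μ(47) = -1, with μ = 0 on non-squarefree integers. Summing μ(k)/k for k where μ(k) ≠ 0 gives -12611493192339623/614889782588491410 ≈ -0.0205. (PNT ⟺ this sum → 0 as n → ∞.)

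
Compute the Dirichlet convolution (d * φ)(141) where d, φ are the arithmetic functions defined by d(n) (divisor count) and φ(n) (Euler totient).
(d * φ)(141) = 192

Divisors of 141: [1, 3, 47, 141]. For each d | 141:
  d = 1: d(1) · φ(141/1) = 1 · 92 = 92
  d = 3: d(3) · φ(141/3) = 2 · 46 = 92
  d = 47: d(47) · φ(141/47) = 2 · 2 = 4
  d = 141: d(141) · φ(141/141) = 4 · 1 = 4
Summing: (d * φ)(141) = 92 + 92 + 4 + 4 = 192.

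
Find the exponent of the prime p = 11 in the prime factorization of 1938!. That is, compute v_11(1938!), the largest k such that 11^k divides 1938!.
v_11(1938!) = 193

Legendre's formula: v_p(n!) = Σ_{k ≥ 1} ⌊n / p^k⌋. For p = 11, n = 1938, the terms are:
  ⌊1938/11^1⌋ = ⌊1938/11⌋ = 176
  ⌊1938/11^2⌋ = ⌊1938/121⌋ = 16
  ⌊1938/11^3⌋ = ⌊1938/1331⌋ = 1
(the next term ⌊1938/11^4⌋ = 0, terminating the sum). Summing: v_11(1938!) = 176 + 16 + 1 = 193.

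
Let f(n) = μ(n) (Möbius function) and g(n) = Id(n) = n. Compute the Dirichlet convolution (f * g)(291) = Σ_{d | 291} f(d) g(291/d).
(μ * Id)(291) = 192

Divisors of 291: [1, 3, 97, 291]. For each d | 291:
  d = 1: μ(1) · Id(291/1) = 1 · 291 = 291
  d = 3: μ(3) · Id(291/3) = -1 · 97 = -97
  d = 97: μ(97) · Id(291/97) = -1 · 3 = -3
  d = 291: μ(291) · Id(291/291) = 1 · 1 = 1
Summing: (μ * Id)(291) = 291 + -97 + -3 + 1 = 192.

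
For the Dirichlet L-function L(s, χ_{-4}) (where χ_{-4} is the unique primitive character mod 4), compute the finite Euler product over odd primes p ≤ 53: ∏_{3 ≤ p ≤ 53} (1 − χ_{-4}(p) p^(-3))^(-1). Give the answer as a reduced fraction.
∏ = 825131832927904152751703886265311831503045/851571808026684219819301170519057245405184

The odd primes p ≤ 53 are [3, 5, 7, 11, 13, 17, 19, 23, 29, 31, 37, 41, 43, 47, 53]. For each, χ(p) = 1 if p ≡ 1 mod 4, χ(p) = −1 if p ≡ 3 mod 4. Taking (1 − χ(p)/p^3)^(-1) = p^3/(p^3 − χ(p)): (1 − (-1)/3^3)^(-1) · (1 − (1)/5^3)^(-1) · (1 − (-1)/7^3)^(-1) · (1 − (-1)/11^3)^(-1) · (1 − (1)/13^3)^(-1) · (1 − (1)/17^3)^(-1) · (1 − (-1)/19^3)^(-1) · (1 − (-1)/23^3)^(-1) · (1 − (1)/29^3)^(-1) · (1 − (-1)/31^3)^(-1) · (1 − (1)/37^3)^(-1) · (1 − (1)/41^3)^(-1) · (1 − (-1)/43^3)^(-1) · (1 − (-1)/47^3)^(-1) · (1 − (1)/53^3)^(-1) = 825131832927904152751703886265311831503045/851571808026684219819301170519057245405184.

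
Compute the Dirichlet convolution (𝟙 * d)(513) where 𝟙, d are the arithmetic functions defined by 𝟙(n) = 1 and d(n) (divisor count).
(𝟙 * d)(513) = 30

Divisors of 513: [1, 3, 9, 19, 27, 57, 171, 513]. For each d | 513:
  d = 1: 𝟙(1) · d(513/1) = 1 · 8 = 8
  d = 3: 𝟙(3) · d(513/3) = 1 · 6 = 6
  d = 9: 𝟙(9) · d(513/9) = 1 · 4 = 4
  d = 19: 𝟙(19) · d(513/19) = 1 · 4 = 4
  d = 27: 𝟙(27) · d(513/27) = 1 · 2 = 2
  d = 57: 𝟙(57) · d(513/57) = 1 · 3 = 3
  d = 171: 𝟙(171) · d(513/171) = 1 · 2 = 2
  d = 513: 𝟙(513) · d(513/513) = 1 · 1 = 1
Summing: (𝟙 * d)(513) = 8 + 6 + 4 + 4 + 2 + 3 + 2 + 1 = 30.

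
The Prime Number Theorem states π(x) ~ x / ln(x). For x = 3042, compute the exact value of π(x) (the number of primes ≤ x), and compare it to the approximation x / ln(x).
π(3042) = 436;  x/ln(x) ≈ 379.29;  relative error ≈ 13.01%.

Directly count primes up to 3042: π(3042) = 436. The PNT approximation gives 3042/ln(3042) ≈ 3042/8.02027 ≈ 379.29. Relative error (π(x) − x/ln(x)) / π(x) ≈ 13.01%; the approximation is known to undercount slightly (Li(x) is a better estimate).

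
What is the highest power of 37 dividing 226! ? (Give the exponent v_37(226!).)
v_37(226!) = 6

Legendre's formula: v_p(n!) = Σ_{k ≥ 1} ⌊n / p^k⌋. For p = 37, n = 226, the terms are:
  ⌊226/37^1⌋ = ⌊226/37⌋ = 6
(the next term ⌊226/37^2⌋ = 0, terminating the sum). Summing: v_37(226!) = 6 = 6.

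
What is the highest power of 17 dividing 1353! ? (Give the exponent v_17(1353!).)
v_17(1353!) = 83

Legendre's formula: v_p(n!) = Σ_{k ≥ 1} ⌊n / p^k⌋. For p = 17, n = 1353, the terms are:
  ⌊1353/17^1⌋ = ⌊1353/17⌋ = 79
  ⌊1353/17^2⌋ = ⌊1353/289⌋ = 4
(the next term ⌊1353/17^3⌋ = 0, terminating the sum). Summing: v_17(1353!) = 79 + 4 = 83.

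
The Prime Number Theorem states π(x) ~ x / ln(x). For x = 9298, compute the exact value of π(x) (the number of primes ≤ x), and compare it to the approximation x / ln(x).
π(9298) = 1151;  x/ln(x) ≈ 1017.56;  relative error ≈ 11.59%.

Directly count primes up to 9298: π(9298) = 1151. The PNT approximation gives 9298/ln(9298) ≈ 9298/9.13755 ≈ 1017.56. Relative error (π(x) − x/ln(x)) / π(x) ≈ 11.59%; the approximation is known to undercount slightly (Li(x) is a better estimate).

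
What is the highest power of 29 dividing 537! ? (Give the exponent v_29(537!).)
v_29(537!) = 18

Legendre's formula: v_p(n!) = Σ_{k ≥ 1} ⌊n / p^k⌋. For p = 29, n = 537, the terms are:
  ⌊537/29^1⌋ = ⌊537/29⌋ = 18
(the next term ⌊537/29^2⌋ = 0, terminating the sum). Summing: v_29(537!) = 18 = 18.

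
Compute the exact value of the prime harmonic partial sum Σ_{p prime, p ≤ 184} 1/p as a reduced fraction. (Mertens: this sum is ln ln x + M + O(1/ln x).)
Σ 1/p = 10408867916382550633331528920459565913027063402071390584941986323453055203/5397346292805549782720214077673687806275517530364350655459511599582614290

π(184) = 42, so the primes ≤ 184 are [2, 3, 5, 7, 11, 13, 17, 19, 23, 29, 31, 37, 41, 43, 47, 53, 59, 61, 67, 71, 73, 79, 83, 89, 97, 101, 103, 107, 109, 113, 127, 131, 137, 139, 149, 151, 157, 163, 167, 173, 179, 181]. Summing 1/p over these primes: 10408867916382550633331528920459565913027063402071390584941986323453055203/5397346292805549782720214077673687806275517530364350655459511599582614290 ≈ 1.9285. Mertens estimate ln ln(184) + 0.2615 ≈ 1.9130.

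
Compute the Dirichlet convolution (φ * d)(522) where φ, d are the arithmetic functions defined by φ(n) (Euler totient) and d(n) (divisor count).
(φ * d)(522) = 1170

Divisors of 522: [1, 2, 3, 6, 9, 18, 29, 58, 87, 174, 261, 522]. For each d | 522:
  d = 1: φ(1) · d(522/1) = 1 · 12 = 12
  d = 2: φ(2) · d(522/2) = 1 · 6 = 6
  d = 3: φ(3) · d(522/3) = 2 · 8 = 16
  d = 6: φ(6) · d(522/6) = 2 · 4 = 8
  d = 9: φ(9) · d(522/9) = 6 · 4 = 24
  d = 18: φ(18) · d(522/18) = 6 · 2 = 12
  d = 29: φ(29) · d(522/29) = 28 · 6 = 168
  d = 58: φ(58) · d(522/58) = 28 · 3 = 84
  d = 87: φ(87) · d(522/87) = 56 · 4 = 224
  d = 174: φ(174) · d(522/174) = 56 · 2 = 112
  d = 261: φ(261) · d(522/261) = 168 · 2 = 336
  d = 522: φ(522) · d(522/522) = 168 · 1 = 168
Summing: (φ * d)(522) = 12 + 6 + 16 + 8 + 24 + 12 + 168 + 84 + 224 + 112 + 336 + 168 = 1170.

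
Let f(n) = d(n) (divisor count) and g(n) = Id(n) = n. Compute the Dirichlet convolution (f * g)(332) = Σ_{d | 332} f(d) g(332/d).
(d * Id)(332) = 935

Divisors of 332: [1, 2, 4, 83, 166, 332]. For each d | 332:
  d = 1: d(1) · Id(332/1) = 1 · 332 = 332
  d = 2: d(2) · Id(332/2) = 2 · 166 = 332
  d = 4: d(4) · Id(332/4) = 3 · 83 = 249
  d = 83: d(83) · Id(332/83) = 2 · 4 = 8
  d = 166: d(166) · Id(332/166) = 4 · 2 = 8
  d = 332: d(332) · Id(332/332) = 6 · 1 = 6
Summing: (d * Id)(332) = 332 + 332 + 249 + 8 + 8 + 6 = 935.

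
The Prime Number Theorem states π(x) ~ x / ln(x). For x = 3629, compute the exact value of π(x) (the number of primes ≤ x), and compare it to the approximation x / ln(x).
π(3629) = 507;  x/ln(x) ≈ 442.74;  relative error ≈ 12.67%.

Directly count primes up to 3629: π(3629) = 507. The PNT approximation gives 3629/ln(3629) ≈ 3629/8.19671 ≈ 442.74. Relative error (π(x) − x/ln(x)) / π(x) ≈ 12.67%; the approximation is known to undercount slightly (Li(x) is a better estimate).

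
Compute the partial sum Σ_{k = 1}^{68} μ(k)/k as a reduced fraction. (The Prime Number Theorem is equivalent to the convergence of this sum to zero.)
Σ μ(k)/k = 1690811146852662245882/1309720258513377842646515

Values of μ(k) for 1 ≤ k ≤ 68: μ(1) = 1, μ(2) = -1, μ(3) = -1, μ(5) = -1, μ(6) = 1, μ(7) = -1, μ(10) = 1, μ(11) = -1, μ(13) = -1, μ(14) = 1, μ(15) = 1, μ(17) = -1, μ(19) = -1, μ(21) = 1, μ(22) = 1, μ(23) = -1, μ(26) = 1, μ(29) = -1, μ(30) = -1, μ(31) = -1, μ(33) = 1, μ(34) = 1, μ(35) = 1, μ(37) = -1, μ(38) = 1, μ(39) = 1, μ(41) = -1, μ(42) = -1, μ(43) = -1, μ(46) = 1, μ(47) = -1, μ(51) = 1, μ(53) = -1, μ(55) = 1, μ(57) = 1, μ(58) = 1, μ(59) = -1, μ(61) = -1, μ(62) = 1, μ(65) = 1, μ(66) = -1, μ(67) = -1, with μ = 0 on non-squarefree integers. Summing μ(k)/k for k where μ(k) ≠ 0 gives 1690811146852662245882/1309720258513377842646515 ≈ 0.0013. (PNT ⟺ this sum → 0 as n → ∞.)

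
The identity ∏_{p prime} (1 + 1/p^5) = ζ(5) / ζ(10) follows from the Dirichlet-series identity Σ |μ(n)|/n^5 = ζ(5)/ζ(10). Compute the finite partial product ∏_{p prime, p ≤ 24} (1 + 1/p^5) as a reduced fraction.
∏ = 2612085852729079932096672771072/2521568243390149185231442932125

The primes p ≤ 24 are [2, 3, 5, 7, 11, 13, 17, 19, 23]. For each, (1 + 1/p^5) = (p^5 + 1)/p^5. Multiplying these fractions over p ∈ [2, 3, 5, 7, 11, 13, 17, 19, 23] gives 2612085852729079932096672771072/2521568243390149185231442932125. (In the limit P → ∞ this tends to ζ(5)/ζ(10).)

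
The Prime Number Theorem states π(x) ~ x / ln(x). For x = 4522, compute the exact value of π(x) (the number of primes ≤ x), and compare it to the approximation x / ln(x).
π(4522) = 614;  x/ln(x) ≈ 537.26;  relative error ≈ 12.50%.

Directly count primes up to 4522: π(4522) = 614. The PNT approximation gives 4522/ln(4522) ≈ 4522/8.41671 ≈ 537.26. Relative error (π(x) − x/ln(x)) / π(x) ≈ 12.50%; the approximation is known to undercount slightly (Li(x) is a better estimate).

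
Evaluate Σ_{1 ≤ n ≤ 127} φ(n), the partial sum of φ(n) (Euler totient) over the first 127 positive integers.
Σ_{n ≤ 127} φ(n) = 4958

Compute φ(n) for each 1 ≤ n ≤ 127: φ(1) = 1, φ(2) = 1, φ(3) = 2, φ(4) = 2, φ(5) = 4, φ(6) = 2, φ(7) = 6, φ(8) = 4, φ(9) = 6, φ(10) = 4, φ(11) = 10, φ(12) = 4, φ(13) = 12, φ(14) = 6, φ(15) = 8, φ(16) = 8, φ(17) = 16, φ(18) = 6, φ(19) = 18, φ(20) = 8, φ(21) = 12, φ(22) = 10, φ(23) = 22, φ(24) = 8, φ(25) = 20, φ(26) = 12, φ(27) = 18, φ(28) = 12, φ(29) = 28, φ(30) = 8, φ(31) = 30, φ(32) = 16, φ(33) = 20, φ(34) = 16, φ(35) = 24, φ(36) = 12, φ(37) = 36, φ(38) = 18, φ(39) = 24, φ(40) = 16, φ(41) = 40, φ(42) = 12, φ(43) = 42, φ(44) = 20, φ(45) = 24, φ(46) = 22, φ(47) = 46, φ(48) = 16, φ(49) = 42, φ(50) = 20, φ(51) = 32, φ(52) = 24, φ(53) = 52, φ(54) = 18, φ(55) = 40, φ(56) = 24, φ(57) = 36, φ(58) = 28, φ(59) = 58, φ(60) = 16, φ(61) = 60, φ(62) = 30, φ(63) = 36, φ(64) = 32, φ(65) = 48, φ(66) = 20, φ(67) = 66, φ(68) = 32, φ(69) = 44, φ(70) = 24, φ(71) = 70, φ(72) = 24, φ(73) = 72, φ(74) = 36, φ(75) = 40, φ(76) = 36, φ(77) = 60, φ(78) = 24, φ(79) = 78, φ(80) = 32, φ(81) = 54, φ(82) = 40, φ(83) = 82, φ(84) = 24, φ(85) = 64, φ(86) = 42, φ(87) = 56, φ(88) = 40, φ(89) = 88, φ(90) = 24, φ(91) = 72, φ(92) = 44, φ(93) = 60, φ(94) = 46, φ(95) = 72, φ(96) = 32, φ(97) = 96, φ(98) = 42, φ(99) = 60, φ(100) = 40, φ(101) = 100, φ(102) = 32, φ(103) = 102, φ(104) = 48, φ(105) = 48, φ(106) = 52, φ(107) = 106, φ(108) = 36, φ(109) = 108, φ(110) = 40, φ(111) = 72, φ(112) = 48, φ(113) = 112, φ(114) = 36, φ(115) = 88, φ(116) = 56, φ(117) = 72, φ(118) = 58, φ(119) = 96, φ(120) = 32, φ(121) = 110, φ(122) = 60, φ(123) = 80, φ(124) = 60, φ(125) = 100, φ(126) = 36, φ(127) = 126. Summing all 127 values: 4958. (Average order: Σ_{n ≤ x} φ(n) ~ (3/π²) x². For x = 127, (3/π²)·127² ≈ 4902.63.)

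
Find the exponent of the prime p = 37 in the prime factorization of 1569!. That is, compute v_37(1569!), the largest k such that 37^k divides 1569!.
v_37(1569!) = 43

Legendre's formula: v_p(n!) = Σ_{k ≥ 1} ⌊n / p^k⌋. For p = 37, n = 1569, the terms are:
  ⌊1569/37^1⌋ = ⌊1569/37⌋ = 42
  ⌊1569/37^2⌋ = ⌊1569/1369⌋ = 1
(the next term ⌊1569/37^3⌋ = 0, terminating the sum). Summing: v_37(1569!) = 42 + 1 = 43.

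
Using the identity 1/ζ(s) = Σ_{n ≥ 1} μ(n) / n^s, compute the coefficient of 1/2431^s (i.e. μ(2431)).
μ(2431) = -1

Factor n = 2431 = 11 · 13 · 17. μ(n) = 0 if any exponent ≥ 2 (not squarefree); otherwise μ(n) = (−1)^{ω(n)} where ω(n) is the number of distinct prime factors. Applying: μ(2431) = -1.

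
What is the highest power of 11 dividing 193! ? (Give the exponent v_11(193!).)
v_11(193!) = 18

Legendre's formula: v_p(n!) = Σ_{k ≥ 1} ⌊n / p^k⌋. For p = 11, n = 193, the terms are:
  ⌊193/11^1⌋ = ⌊193/11⌋ = 17
  ⌊193/11^2⌋ = ⌊193/121⌋ = 1
(the next term ⌊193/11^3⌋ = 0, terminating the sum). Summing: v_11(193!) = 17 + 1 = 18.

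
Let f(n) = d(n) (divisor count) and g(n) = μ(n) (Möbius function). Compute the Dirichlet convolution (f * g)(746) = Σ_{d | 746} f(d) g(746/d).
(d * μ)(746) = 1

Divisors of 746: [1, 2, 373, 746]. For each d | 746:
  d = 1: d(1) · μ(746/1) = 1 · 1 = 1
  d = 2: d(2) · μ(746/2) = 2 · -1 = -2
  d = 373: d(373) · μ(746/373) = 2 · -1 = -2
  d = 746: d(746) · μ(746/746) = 4 · 1 = 4
Summing: (d * μ)(746) = 1 + -2 + -2 + 4 = 1.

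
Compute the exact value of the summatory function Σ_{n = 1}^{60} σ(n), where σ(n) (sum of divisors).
Σ_{n ≤ 60} σ(n) = 3014

Compute σ(n) for each 1 ≤ n ≤ 60: σ(1) = 1, σ(2) = 3, σ(3) = 4, σ(4) = 7, σ(5) = 6, σ(6) = 12, σ(7) = 8, σ(8) = 15, σ(9) = 13, σ(10) = 18, σ(11) = 12, σ(12) = 28, σ(13) = 14, σ(14) = 24, σ(15) = 24, σ(16) = 31, σ(17) = 18, σ(18) = 39, σ(19) = 20, σ(20) = 42, σ(21) = 32, σ(22) = 36, σ(23) = 24, σ(24) = 60, σ(25) = 31, σ(26) = 42, σ(27) = 40, σ(28) = 56, σ(29) = 30, σ(30) = 72, σ(31) = 32, σ(32) = 63, σ(33) = 48, σ(34) = 54, σ(35) = 48, σ(36) = 91, σ(37) = 38, σ(38) = 60, σ(39) = 56, σ(40) = 90, σ(41) = 42, σ(42) = 96, σ(43) = 44, σ(44) = 84, σ(45) = 78, σ(46) = 72, σ(47) = 48, σ(48) = 124, σ(49) = 57, σ(50) = 93, σ(51) = 72, σ(52) = 98, σ(53) = 54, σ(54) = 120, σ(55) = 72, σ(56) = 120, σ(57) = 80, σ(58) = 90, σ(59) = 60, σ(60) = 168. Summing all 60 values: 3014. (Average order: Σ_{n ≤ x} σ(n) ~ (π²/12) x². For x = 60, (π²/12)·60² ≈ 2960.88.)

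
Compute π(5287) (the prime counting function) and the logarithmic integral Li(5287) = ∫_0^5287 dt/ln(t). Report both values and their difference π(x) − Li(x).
π(5287) = 701;  Li(5287) ≈ 717.87;  π(x) − Li(x) ≈ -16.87.

Direct count of primes ≤ 5287 gives π(5287) = 701. Numerical evaluation of the logarithmic integral gives Li(5287) ≈ 717.87. The difference π(x) − Li(x) ≈ -16.87 is typically negative for small/moderate x (Li(x) overestimates), though Littlewood's theorem shows this sign changes infinitely often.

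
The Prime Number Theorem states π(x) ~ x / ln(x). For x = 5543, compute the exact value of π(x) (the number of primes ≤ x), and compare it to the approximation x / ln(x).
π(5543) = 732;  x/ln(x) ≈ 643.02;  relative error ≈ 12.16%.

Directly count primes up to 5543: π(5543) = 732. The PNT approximation gives 5543/ln(5543) ≈ 5543/8.62029 ≈ 643.02. Relative error (π(x) − x/ln(x)) / π(x) ≈ 12.16%; the approximation is known to undercount slightly (Li(x) is a better estimate).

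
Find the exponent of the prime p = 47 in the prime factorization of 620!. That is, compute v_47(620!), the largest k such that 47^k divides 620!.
v_47(620!) = 13

Legendre's formula: v_p(n!) = Σ_{k ≥ 1} ⌊n / p^k⌋. For p = 47, n = 620, the terms are:
  ⌊620/47^1⌋ = ⌊620/47⌋ = 13
(the next term ⌊620/47^2⌋ = 0, terminating the sum). Summing: v_47(620!) = 13 = 13.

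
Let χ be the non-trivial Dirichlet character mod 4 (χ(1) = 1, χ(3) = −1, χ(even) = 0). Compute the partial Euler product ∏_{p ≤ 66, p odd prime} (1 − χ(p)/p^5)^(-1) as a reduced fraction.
∏ = 478212334295798677259125227573990358291095208018494528428976877948999059062284551009530475199/480056794509206891424767146601704797711651986953735424570384919662551238689346859653136384000

The odd primes p ≤ 66 are [3, 5, 7, 11, 13, 17, 19, 23, 29, 31, 37, 41, 43, 47, 53, 59, 61]. For each, χ(p) = 1 if p ≡ 1 mod 4, χ(p) = −1 if p ≡ 3 mod 4. Taking (1 − χ(p)/p^5)^(-1) = p^5/(p^5 − χ(p)): (1 − (-1)/3^5)^(-1) · (1 − (1)/5^5)^(-1) · (1 − (-1)/7^5)^(-1) · (1 − (-1)/11^5)^(-1) · (1 − (1)/13^5)^(-1) · (1 − (1)/17^5)^(-1) · (1 − (-1)/19^5)^(-1) · (1 − (-1)/23^5)^(-1) · (1 − (1)/29^5)^(-1) · (1 − (-1)/31^5)^(-1) · (1 − (1)/37^5)^(-1) · (1 − (1)/41^5)^(-1) · (1 − (-1)/43^5)^(-1) · (1 − (-1)/47^5)^(-1) · (1 − (1)/53^5)^(-1) · (1 − (-1)/59^5)^(-1) · (1 − (1)/61^5)^(-1) = 478212334295798677259125227573990358291095208018494528428976877948999059062284551009530475199/480056794509206891424767146601704797711651986953735424570384919662551238689346859653136384000.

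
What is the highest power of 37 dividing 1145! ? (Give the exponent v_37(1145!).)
v_37(1145!) = 30

Legendre's formula: v_p(n!) = Σ_{k ≥ 1} ⌊n / p^k⌋. For p = 37, n = 1145, the terms are:
  ⌊1145/37^1⌋ = ⌊1145/37⌋ = 30
(the next term ⌊1145/37^2⌋ = 0, terminating the sum). Summing: v_37(1145!) = 30 = 30.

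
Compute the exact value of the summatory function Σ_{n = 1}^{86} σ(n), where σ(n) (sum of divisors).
Σ_{n ≤ 86} σ(n) = 6109

Compute σ(n) for each 1 ≤ n ≤ 86: σ(1) = 1, σ(2) = 3, σ(3) = 4, σ(4) = 7, σ(5) = 6, σ(6) = 12, σ(7) = 8, σ(8) = 15, σ(9) = 13, σ(10) = 18, σ(11) = 12, σ(12) = 28, σ(13) = 14, σ(14) = 24, σ(15) = 24, σ(16) = 31, σ(17) = 18, σ(18) = 39, σ(19) = 20, σ(20) = 42, σ(21) = 32, σ(22) = 36, σ(23) = 24, σ(24) = 60, σ(25) = 31, σ(26) = 42, σ(27) = 40, σ(28) = 56, σ(29) = 30, σ(30) = 72, σ(31) = 32, σ(32) = 63, σ(33) = 48, σ(34) = 54, σ(35) = 48, σ(36) = 91, σ(37) = 38, σ(38) = 60, σ(39) = 56, σ(40) = 90, σ(41) = 42, σ(42) = 96, σ(43) = 44, σ(44) = 84, σ(45) = 78, σ(46) = 72, σ(47) = 48, σ(48) = 124, σ(49) = 57, σ(50) = 93, σ(51) = 72, σ(52) = 98, σ(53) = 54, σ(54) = 120, σ(55) = 72, σ(56) = 120, σ(57) = 80, σ(58) = 90, σ(59) = 60, σ(60) = 168, σ(61) = 62, σ(62) = 96, σ(63) = 104, σ(64) = 127, σ(65) = 84, σ(66) = 144, σ(67) = 68, σ(68) = 126, σ(69) = 96, σ(70) = 144, σ(71) = 72, σ(72) = 195, σ(73) = 74, σ(74) = 114, σ(75) = 124, σ(76) = 140, σ(77) = 96, σ(78) = 168, σ(79) = 80, σ(80) = 186, σ(81) = 121, σ(82) = 126, σ(83) = 84, σ(84) = 224, σ(85) = 108, σ(86) = 132. Summing all 86 values: 6109. (Average order: Σ_{n ≤ x} σ(n) ~ (π²/12) x². For x = 86, (π²/12)·86² ≈ 6082.97.)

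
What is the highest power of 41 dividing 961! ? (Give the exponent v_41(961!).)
v_41(961!) = 23

Legendre's formula: v_p(n!) = Σ_{k ≥ 1} ⌊n / p^k⌋. For p = 41, n = 961, the terms are:
  ⌊961/41^1⌋ = ⌊961/41⌋ = 23
(the next term ⌊961/41^2⌋ = 0, terminating the sum). Summing: v_41(961!) = 23 = 23.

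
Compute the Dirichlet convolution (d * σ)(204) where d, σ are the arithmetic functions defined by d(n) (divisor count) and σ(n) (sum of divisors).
(d * σ)(204) = 1920

Divisors of 204: [1, 2, 3, 4, 6, 12, 17, 34, 51, 68, 102, 204]. For each d | 204:
  d = 1: d(1) · σ(204/1) = 1 · 504 = 504
  d = 2: d(2) · σ(204/2) = 2 · 216 = 432
  d = 3: d(3) · σ(204/3) = 2 · 126 = 252
  d = 4: d(4) · σ(204/4) = 3 · 72 = 216
  d = 6: d(6) · σ(204/6) = 4 · 54 = 216
  d = 12: d(12) · σ(204/12) = 6 · 18 = 108
  d = 17: d(17) · σ(204/17) = 2 · 28 = 56
  d = 34: d(34) · σ(204/34) = 4 · 12 = 48
  d = 51: d(51) · σ(204/51) = 4 · 7 = 28
  d = 68: d(68) · σ(204/68) = 6 · 4 = 24
  d = 102: d(102) · σ(204/102) = 8 · 3 = 24
  d = 204: d(204) · σ(204/204) = 12 · 1 = 12
Summing: (d * σ)(204) = 504 + 432 + 252 + 216 + 216 + 108 + 56 + 48 + 28 + 24 + 24 + 12 = 1920.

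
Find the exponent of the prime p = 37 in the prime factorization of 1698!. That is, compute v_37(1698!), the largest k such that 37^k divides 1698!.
v_37(1698!) = 46

Legendre's formula: v_p(n!) = Σ_{k ≥ 1} ⌊n / p^k⌋. For p = 37, n = 1698, the terms are:
  ⌊1698/37^1⌋ = ⌊1698/37⌋ = 45
  ⌊1698/37^2⌋ = ⌊1698/1369⌋ = 1
(the next term ⌊1698/37^3⌋ = 0, terminating the sum). Summing: v_37(1698!) = 45 + 1 = 46.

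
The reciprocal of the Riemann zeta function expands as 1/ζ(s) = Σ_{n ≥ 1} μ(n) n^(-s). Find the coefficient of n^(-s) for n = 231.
μ(231) = -1

Factor n = 231 = 3 · 7 · 11. μ(n) = 0 if any exponent ≥ 2 (not squarefree); otherwise μ(n) = (−1)^{ω(n)} where ω(n) is the number of distinct prime factors. Applying: μ(231) = -1.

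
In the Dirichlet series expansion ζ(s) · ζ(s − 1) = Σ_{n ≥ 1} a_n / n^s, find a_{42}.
σ(42) = 96

In the product (Σ m^0/m^s)(Σ k / k^s) = Σ (Σ_{d | n} d) / n^s, the coefficient of 1/n^s is σ(n) = Σ_{d | n} d. For n = 42, divisors are [1, 2, 3, 6, 7, 14, 21, 42]; summing: σ(42) = 96.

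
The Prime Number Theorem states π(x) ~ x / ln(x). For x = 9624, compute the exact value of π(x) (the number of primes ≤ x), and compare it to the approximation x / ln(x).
π(9624) = 1188;  x/ln(x) ≈ 1049.28;  relative error ≈ 11.68%.

Directly count primes up to 9624: π(9624) = 1188. The PNT approximation gives 9624/ln(9624) ≈ 9624/9.17202 ≈ 1049.28. Relative error (π(x) − x/ln(x)) / π(x) ≈ 11.68%; the approximation is known to undercount slightly (Li(x) is a better estimate).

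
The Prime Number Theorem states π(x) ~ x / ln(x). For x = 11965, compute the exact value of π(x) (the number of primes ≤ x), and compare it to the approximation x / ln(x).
π(11965) = 1434;  x/ln(x) ≈ 1274.26;  relative error ≈ 11.14%.

Directly count primes up to 11965: π(11965) = 1434. The PNT approximation gives 11965/ln(11965) ≈ 11965/9.38974 ≈ 1274.26. Relative error (π(x) − x/ln(x)) / π(x) ≈ 11.14%; the approximation is known to undercount slightly (Li(x) is a better estimate).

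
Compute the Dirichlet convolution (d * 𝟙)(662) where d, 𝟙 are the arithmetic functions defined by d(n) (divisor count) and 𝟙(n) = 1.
(d * 𝟙)(662) = 9

Divisors of 662: [1, 2, 331, 662]. For each d | 662:
  d = 1: d(1) · 𝟙(662/1) = 1 · 1 = 1
  d = 2: d(2) · 𝟙(662/2) = 2 · 1 = 2
  d = 331: d(331) · 𝟙(662/331) = 2 · 1 = 2
  d = 662: d(662) · 𝟙(662/662) = 4 · 1 = 4
Summing: (d * 𝟙)(662) = 1 + 2 + 2 + 4 = 9.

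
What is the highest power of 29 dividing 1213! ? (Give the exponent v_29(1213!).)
v_29(1213!) = 42

Legendre's formula: v_p(n!) = Σ_{k ≥ 1} ⌊n / p^k⌋. For p = 29, n = 1213, the terms are:
  ⌊1213/29^1⌋ = ⌊1213/29⌋ = 41
  ⌊1213/29^2⌋ = ⌊1213/841⌋ = 1
(the next term ⌊1213/29^3⌋ = 0, terminating the sum). Summing: v_29(1213!) = 41 + 1 = 42.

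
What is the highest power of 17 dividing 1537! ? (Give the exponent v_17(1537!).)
v_17(1537!) = 95

Legendre's formula: v_p(n!) = Σ_{k ≥ 1} ⌊n / p^k⌋. For p = 17, n = 1537, the terms are:
  ⌊1537/17^1⌋ = ⌊1537/17⌋ = 90
  ⌊1537/17^2⌋ = ⌊1537/289⌋ = 5
(the next term ⌊1537/17^3⌋ = 0, terminating the sum). Summing: v_17(1537!) = 90 + 5 = 95.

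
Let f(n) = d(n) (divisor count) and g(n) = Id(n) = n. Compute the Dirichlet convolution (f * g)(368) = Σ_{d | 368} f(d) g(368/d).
(d * Id)(368) = 1425

Divisors of 368: [1, 2, 4, 8, 16, 23, 46, 92, 184, 368]. For each d | 368:
  d = 1: d(1) · Id(368/1) = 1 · 368 = 368
  d = 2: d(2) · Id(368/2) = 2 · 184 = 368
  d = 4: d(4) · Id(368/4) = 3 · 92 = 276
  d = 8: d(8) · Id(368/8) = 4 · 46 = 184
  d = 16: d(16) · Id(368/16) = 5 · 23 = 115
  d = 23: d(23) · Id(368/23) = 2 · 16 = 32
  d = 46: d(46) · Id(368/46) = 4 · 8 = 32
  d = 92: d(92) · Id(368/92) = 6 · 4 = 24
  d = 184: d(184) · Id(368/184) = 8 · 2 = 16
  d = 368: d(368) · Id(368/368) = 10 · 1 = 10
Summing: (d * Id)(368) = 368 + 368 + 276 + 184 + 115 + 32 + 32 + 24 + 16 + 10 = 1425.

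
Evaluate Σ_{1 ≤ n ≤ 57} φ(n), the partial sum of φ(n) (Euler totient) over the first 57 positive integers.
Σ_{n ≤ 57} φ(n) = 1000

Compute φ(n) for each 1 ≤ n ≤ 57: φ(1) = 1, φ(2) = 1, φ(3) = 2, φ(4) = 2, φ(5) = 4, φ(6) = 2, φ(7) = 6, φ(8) = 4, φ(9) = 6, φ(10) = 4, φ(11) = 10, φ(12) = 4, φ(13) = 12, φ(14) = 6, φ(15) = 8, φ(16) = 8, φ(17) = 16, φ(18) = 6, φ(19) = 18, φ(20) = 8, φ(21) = 12, φ(22) = 10, φ(23) = 22, φ(24) = 8, φ(25) = 20, φ(26) = 12, φ(27) = 18, φ(28) = 12, φ(29) = 28, φ(30) = 8, φ(31) = 30, φ(32) = 16, φ(33) = 20, φ(34) = 16, φ(35) = 24, φ(36) = 12, φ(37) = 36, φ(38) = 18, φ(39) = 24, φ(40) = 16, φ(41) = 40, φ(42) = 12, φ(43) = 42, φ(44) = 20, φ(45) = 24, φ(46) = 22, φ(47) = 46, φ(48) = 16, φ(49) = 42, φ(50) = 20, φ(51) = 32, φ(52) = 24, φ(53) = 52, φ(54) = 18, φ(55) = 40, φ(56) = 24, φ(57) = 36. Summing all 57 values: 1000. (Average order: Σ_{n ≤ x} φ(n) ~ (3/π²) x². For x = 57, (3/π²)·57² ≈ 987.58.)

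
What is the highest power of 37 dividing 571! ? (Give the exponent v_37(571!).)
v_37(571!) = 15

Legendre's formula: v_p(n!) = Σ_{k ≥ 1} ⌊n / p^k⌋. For p = 37, n = 571, the terms are:
  ⌊571/37^1⌋ = ⌊571/37⌋ = 15
(the next term ⌊571/37^2⌋ = 0, terminating the sum). Summing: v_37(571!) = 15 = 15.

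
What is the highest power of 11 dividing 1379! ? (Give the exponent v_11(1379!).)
v_11(1379!) = 137

Legendre's formula: v_p(n!) = Σ_{k ≥ 1} ⌊n / p^k⌋. For p = 11, n = 1379, the terms are:
  ⌊1379/11^1⌋ = ⌊1379/11⌋ = 125
  ⌊1379/11^2⌋ = ⌊1379/121⌋ = 11
  ⌊1379/11^3⌋ = ⌊1379/1331⌋ = 1
(the next term ⌊1379/11^4⌋ = 0, terminating the sum). Summing: v_11(1379!) = 125 + 11 + 1 = 137.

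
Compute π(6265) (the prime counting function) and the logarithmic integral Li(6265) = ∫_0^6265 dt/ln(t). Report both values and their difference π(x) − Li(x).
π(6265) = 814;  Li(6265) ≈ 830.80;  π(x) − Li(x) ≈ -16.80.

Direct count of primes ≤ 6265 gives π(6265) = 814. Numerical evaluation of the logarithmic integral gives Li(6265) ≈ 830.80. The difference π(x) − Li(x) ≈ -16.80 is typically negative for small/moderate x (Li(x) overestimates), though Littlewood's theorem shows this sign changes infinitely often.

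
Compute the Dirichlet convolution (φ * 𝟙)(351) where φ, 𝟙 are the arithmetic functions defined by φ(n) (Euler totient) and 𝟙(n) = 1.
(φ * 𝟙)(351) = 351

Divisors of 351: [1, 3, 9, 13, 27, 39, 117, 351]. For each d | 351:
  d = 1: φ(1) · 𝟙(351/1) = 1 · 1 = 1
  d = 3: φ(3) · 𝟙(351/3) = 2 · 1 = 2
  d = 9: φ(9) · 𝟙(351/9) = 6 · 1 = 6
  d = 13: φ(13) · 𝟙(351/13) = 12 · 1 = 12
  d = 27: φ(27) · 𝟙(351/27) = 18 · 1 = 18
  d = 39: φ(39) · 𝟙(351/39) = 24 · 1 = 24
  d = 117: φ(117) · 𝟙(351/117) = 72 · 1 = 72
  d = 351: φ(351) · 𝟙(351/351) = 216 · 1 = 216
Summing: (φ * 𝟙)(351) = 1 + 2 + 6 + 12 + 18 + 24 + 72 + 216 = 351.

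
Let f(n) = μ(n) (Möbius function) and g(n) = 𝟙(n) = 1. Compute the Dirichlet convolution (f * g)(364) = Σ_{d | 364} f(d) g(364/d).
(μ * 𝟙)(364) = 0

Divisors of 364: [1, 2, 4, 7, 13, 14, 26, 28, 52, 91, 182, 364]. For each d | 364:
  d = 1: μ(1) · 𝟙(364/1) = 1 · 1 = 1
  d = 2: μ(2) · 𝟙(364/2) = -1 · 1 = -1
  d = 4: μ(4) · 𝟙(364/4) = 0 · 1 = 0
  d = 7: μ(7) · 𝟙(364/7) = -1 · 1 = -1
  d = 13: μ(13) · 𝟙(364/13) = -1 · 1 = -1
  d = 14: μ(14) · 𝟙(364/14) = 1 · 1 = 1
  d = 26: μ(26) · 𝟙(364/26) = 1 · 1 = 1
  d = 28: μ(28) · 𝟙(364/28) = 0 · 1 = 0
  d = 52: μ(52) · 𝟙(364/52) = 0 · 1 = 0
  d = 91: μ(91) · 𝟙(364/91) = 1 · 1 = 1
  d = 182: μ(182) · 𝟙(364/182) = -1 · 1 = -1
  d = 364: μ(364) · 𝟙(364/364) = 0 · 1 = 0
Summing: (μ * 𝟙)(364) = 1 + -1 + 0 + -1 + -1 + 1 + 1 + 0 + 0 + 1 + -1 + 0 = 0.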